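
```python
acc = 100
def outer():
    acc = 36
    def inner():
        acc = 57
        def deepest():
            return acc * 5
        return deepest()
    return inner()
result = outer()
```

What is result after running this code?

Step 1: deepest() looks up acc through LEGB: not local, finds acc = 57 in enclosing inner().
Step 2: Returns 57 * 5 = 285.
Step 3: result = 285

The answer is 285.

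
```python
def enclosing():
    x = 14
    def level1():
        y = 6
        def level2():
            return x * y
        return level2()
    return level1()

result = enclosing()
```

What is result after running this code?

Step 1: x = 14 in enclosing. y = 6 in level1.
Step 2: level2() reads x = 14 and y = 6 from enclosing scopes.
Step 3: result = 14 * 6 = 84

The answer is 84.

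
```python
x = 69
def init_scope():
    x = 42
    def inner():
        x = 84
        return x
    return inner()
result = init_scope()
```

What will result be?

Step 1: Three scopes define x: global (69), init_scope (42), inner (84).
Step 2: inner() has its own local x = 84, which shadows both enclosing and global.
Step 3: result = 84 (local wins in LEGB)

The answer is 84.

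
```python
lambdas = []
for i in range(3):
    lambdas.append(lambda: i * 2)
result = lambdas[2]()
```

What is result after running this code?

Step 1: All lambdas reference the same variable i (late binding).
Step 2: After the loop, i = 2. Every lambda returns i * 2.
Step 3: lambdas[2]() = 2 * 2 = 4

The answer is 4.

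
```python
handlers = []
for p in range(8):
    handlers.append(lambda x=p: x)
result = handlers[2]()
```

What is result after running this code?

Step 1: Default argument x=p captures p's value at each iteration.
Step 2: handlers[2] captured x = 2 when p was 2.
Step 3: result = 2

The answer is 2.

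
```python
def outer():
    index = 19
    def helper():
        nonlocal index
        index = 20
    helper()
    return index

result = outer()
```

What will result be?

Step 1: outer() sets index = 19.
Step 2: helper() uses nonlocal to reassign index = 20.
Step 3: result = 20

The answer is 20.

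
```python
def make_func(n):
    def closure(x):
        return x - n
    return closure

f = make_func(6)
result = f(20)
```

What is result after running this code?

Step 1: make_func(6) creates a closure capturing n = 6.
Step 2: f(20) computes 20 - 6 = 14.
Step 3: result = 14

The answer is 14.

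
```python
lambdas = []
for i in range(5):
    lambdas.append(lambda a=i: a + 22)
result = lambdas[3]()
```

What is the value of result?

Step 1: Default argument a=i captures i's value at definition time.
Step 2: lambdas[3] was defined when i = 3, so a defaults to 3.
Step 3: result = 3 + 22 = 25 (default arg fixes the late binding issue)

The answer is 25.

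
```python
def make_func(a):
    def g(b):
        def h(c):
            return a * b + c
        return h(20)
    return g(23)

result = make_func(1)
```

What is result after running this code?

Step 1: a = 1, b = 23, c = 20.
Step 2: h() computes a * b + c = 1 * 23 + 20 = 43.
Step 3: result = 43

The answer is 43.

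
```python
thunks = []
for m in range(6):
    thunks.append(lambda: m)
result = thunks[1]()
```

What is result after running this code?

Step 1: The loop creates 6 lambdas, all referencing the same variable m.
Step 2: After the loop, m = 5 (final value).
Step 3: thunks[1]() looks up m at call time and finds 5. This is the late binding gotcha. result = 5

The answer is 5.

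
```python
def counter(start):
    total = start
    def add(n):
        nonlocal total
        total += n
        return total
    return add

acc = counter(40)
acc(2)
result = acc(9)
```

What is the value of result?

Step 1: counter(40) creates closure with total = 40.
Step 2: First acc(2): total = 40 + 2 = 42.
Step 3: Second acc(9): total = 42 + 9 = 51. result = 51

The answer is 51.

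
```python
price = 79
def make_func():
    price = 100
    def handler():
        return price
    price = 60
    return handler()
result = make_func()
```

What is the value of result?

Step 1: make_func() sets price = 100, then later price = 60.
Step 2: handler() is called after price is reassigned to 60. Closures capture variables by reference, not by value.
Step 3: result = 60

The answer is 60.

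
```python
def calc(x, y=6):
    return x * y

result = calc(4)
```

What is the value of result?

Step 1: calc(4) uses default y = 6.
Step 2: Returns 4 * 6 = 24.
Step 3: result = 24

The answer is 24.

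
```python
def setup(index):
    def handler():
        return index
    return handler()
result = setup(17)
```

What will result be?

Step 1: setup(17) binds parameter index = 17.
Step 2: handler() looks up index in enclosing scope and finds the parameter index = 17.
Step 3: result = 17

The answer is 17.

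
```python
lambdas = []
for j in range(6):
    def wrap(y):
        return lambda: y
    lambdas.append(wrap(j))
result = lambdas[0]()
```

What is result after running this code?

Step 1: wrap(j) creates a new scope capturing y = j at call time.
Step 2: lambdas[0] = wrap(0), so its lambda captures y = 0.
Step 3: result = 0 (closure factory fixes late binding)

The answer is 0.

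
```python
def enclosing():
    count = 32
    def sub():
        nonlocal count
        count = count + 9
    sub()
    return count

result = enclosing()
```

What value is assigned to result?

Step 1: enclosing() sets count = 32.
Step 2: sub() uses nonlocal to modify count in enclosing's scope: count = 32 + 9 = 41.
Step 3: enclosing() returns the modified count = 41

The answer is 41.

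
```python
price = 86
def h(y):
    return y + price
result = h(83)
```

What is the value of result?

Step 1: price = 86 is defined globally.
Step 2: h(83) uses parameter y = 83 and looks up price from global scope = 86.
Step 3: result = 83 + 86 = 169

The answer is 169.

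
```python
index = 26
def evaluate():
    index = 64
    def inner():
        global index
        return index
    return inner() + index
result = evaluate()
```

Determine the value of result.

Step 1: Global index = 26. evaluate() shadows with local index = 64.
Step 2: inner() uses global keyword, so inner() returns global index = 26.
Step 3: evaluate() returns 26 + 64 = 90

The answer is 90.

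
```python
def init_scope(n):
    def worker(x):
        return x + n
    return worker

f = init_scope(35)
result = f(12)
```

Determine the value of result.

Step 1: init_scope(35) creates a closure that captures n = 35.
Step 2: f(12) calls the closure with x = 12, returning 12 + 35 = 47.
Step 3: result = 47

The answer is 47.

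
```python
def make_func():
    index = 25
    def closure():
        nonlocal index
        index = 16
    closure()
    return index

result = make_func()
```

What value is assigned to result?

Step 1: make_func() sets index = 25.
Step 2: closure() uses nonlocal to reassign index = 16.
Step 3: result = 16

The answer is 16.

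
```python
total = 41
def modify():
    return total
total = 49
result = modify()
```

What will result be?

Step 1: total is first set to 41, then reassigned to 49.
Step 2: modify() is called after the reassignment, so it looks up the current global total = 49.
Step 3: result = 49

The answer is 49.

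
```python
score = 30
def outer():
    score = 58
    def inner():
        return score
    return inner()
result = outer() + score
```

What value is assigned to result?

Step 1: Global score = 30. outer() shadows with score = 58.
Step 2: inner() returns enclosing score = 58. outer() = 58.
Step 3: result = 58 + global score (30) = 88

The answer is 88.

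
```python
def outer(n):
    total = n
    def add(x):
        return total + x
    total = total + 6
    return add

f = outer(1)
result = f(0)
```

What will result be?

Step 1: outer(1) sets total = 1, then total = 1 + 6 = 7.
Step 2: Closures capture by reference, so add sees total = 7.
Step 3: f(0) returns 7 + 0 = 7

The answer is 7.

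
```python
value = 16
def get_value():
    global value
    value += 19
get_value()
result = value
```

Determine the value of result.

Step 1: value = 16 globally.
Step 2: get_value() modifies global value: value += 19 = 35.
Step 3: result = 35

The answer is 35.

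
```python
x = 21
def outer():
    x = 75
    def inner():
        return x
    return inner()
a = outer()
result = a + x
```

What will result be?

Step 1: outer() has local x = 75. inner() reads from enclosing.
Step 2: outer() returns 75. Global x = 21 unchanged.
Step 3: result = 75 + 21 = 96

The answer is 96.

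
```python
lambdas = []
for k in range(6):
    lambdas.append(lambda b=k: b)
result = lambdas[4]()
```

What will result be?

Step 1: Default argument b=k captures k's value at each iteration.
Step 2: lambdas[4] captured b = 4 when k was 4.
Step 3: result = 4

The answer is 4.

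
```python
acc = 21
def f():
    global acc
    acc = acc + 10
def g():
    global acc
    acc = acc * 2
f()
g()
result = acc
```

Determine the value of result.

Step 1: acc = 21.
Step 2: f() adds 10: acc = 21 + 10 = 31.
Step 3: g() doubles: acc = 31 * 2 = 62.
Step 4: result = 62

The answer is 62.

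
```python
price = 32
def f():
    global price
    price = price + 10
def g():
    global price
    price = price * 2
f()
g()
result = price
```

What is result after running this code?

Step 1: price = 32.
Step 2: f() adds 10: price = 32 + 10 = 42.
Step 3: g() doubles: price = 42 * 2 = 84.
Step 4: result = 84

The answer is 84.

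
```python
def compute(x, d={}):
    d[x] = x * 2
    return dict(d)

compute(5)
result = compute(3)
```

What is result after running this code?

Step 1: Mutable default dict is shared across calls.
Step 2: First call adds 5: 10. Second call adds 3: 6.
Step 3: result = {5: 10, 3: 6}

The answer is {5: 10, 3: 6}.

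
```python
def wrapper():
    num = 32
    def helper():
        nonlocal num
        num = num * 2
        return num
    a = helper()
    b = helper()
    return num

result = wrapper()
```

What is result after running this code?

Step 1: num starts at 32.
Step 2: First helper(): num = 32 * 2 = 64.
Step 3: Second helper(): num = 64 * 2 = 128.
Step 4: result = 128

The answer is 128.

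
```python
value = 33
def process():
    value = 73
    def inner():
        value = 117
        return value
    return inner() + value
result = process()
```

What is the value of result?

Step 1: process() has local value = 73. inner() has local value = 117.
Step 2: inner() returns its local value = 117.
Step 3: process() returns 117 + its own value (73) = 190

The answer is 190.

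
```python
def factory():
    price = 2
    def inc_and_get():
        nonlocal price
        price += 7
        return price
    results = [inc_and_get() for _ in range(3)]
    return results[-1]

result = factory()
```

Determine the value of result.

Step 1: price = 2.
Step 2: Three calls to inc_and_get(), each adding 7.
Step 3: Last value = 2 + 7 * 3 = 23

The answer is 23.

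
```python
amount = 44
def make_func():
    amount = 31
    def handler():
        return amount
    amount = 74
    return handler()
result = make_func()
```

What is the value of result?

Step 1: make_func() sets amount = 31, then later amount = 74.
Step 2: handler() is called after amount is reassigned to 74. Closures capture variables by reference, not by value.
Step 3: result = 74

The answer is 74.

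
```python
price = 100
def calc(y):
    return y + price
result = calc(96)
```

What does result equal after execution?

Step 1: price = 100 is defined globally.
Step 2: calc(96) uses parameter y = 96 and looks up price from global scope = 100.
Step 3: result = 96 + 100 = 196

The answer is 196.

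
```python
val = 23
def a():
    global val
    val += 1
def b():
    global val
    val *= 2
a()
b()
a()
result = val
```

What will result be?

Step 1: val = 23.
Step 2: a(): val = 23 + 1 = 24.
Step 3: b(): val = 24 * 2 = 48.
Step 4: a(): val = 48 + 1 = 49

The answer is 49.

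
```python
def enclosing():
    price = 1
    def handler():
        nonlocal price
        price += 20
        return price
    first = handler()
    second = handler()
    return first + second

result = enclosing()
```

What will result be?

Step 1: price starts at 1.
Step 2: First call: price = 1 + 20 = 21, returns 21.
Step 3: Second call: price = 21 + 20 = 41, returns 41.
Step 4: result = 21 + 41 = 62

The answer is 62.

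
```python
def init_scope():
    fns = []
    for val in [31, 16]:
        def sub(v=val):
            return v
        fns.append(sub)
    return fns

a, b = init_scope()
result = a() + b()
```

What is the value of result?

Step 1: Default argument v=val captures val at each iteration.
Step 2: a() returns 31 (captured at first iteration), b() returns 16 (captured at second).
Step 3: result = 31 + 16 = 47

The answer is 47.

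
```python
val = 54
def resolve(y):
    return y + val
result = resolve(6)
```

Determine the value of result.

Step 1: val = 54 is defined globally.
Step 2: resolve(6) uses parameter y = 6 and looks up val from global scope = 54.
Step 3: result = 6 + 54 = 60

The answer is 60.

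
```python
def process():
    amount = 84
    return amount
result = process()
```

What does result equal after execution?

Step 1: process() defines amount = 84 in its local scope.
Step 2: return amount finds the local variable amount = 84.
Step 3: result = 84

The answer is 84.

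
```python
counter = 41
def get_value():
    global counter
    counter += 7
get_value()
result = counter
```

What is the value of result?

Step 1: counter = 41 globally.
Step 2: get_value() modifies global counter: counter += 7 = 48.
Step 3: result = 48

The answer is 48.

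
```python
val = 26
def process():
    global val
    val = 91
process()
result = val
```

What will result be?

Step 1: val = 26 globally.
Step 2: process() declares global val and sets it to 91.
Step 3: After process(), global val = 91. result = 91

The answer is 91.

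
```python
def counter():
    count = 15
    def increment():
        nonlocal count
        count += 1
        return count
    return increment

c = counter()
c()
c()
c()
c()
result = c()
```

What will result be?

Step 1: counter() creates closure with count = 15.
Step 2: Each c() call increments count via nonlocal. After 5 calls: 15 + 5 = 20.
Step 3: result = 20

The answer is 20.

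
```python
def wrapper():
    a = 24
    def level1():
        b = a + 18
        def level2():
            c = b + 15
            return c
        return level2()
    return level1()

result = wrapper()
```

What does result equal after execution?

Step 1: a = 24. b = a + 18 = 42.
Step 2: c = b + 15 = 42 + 15 = 57.
Step 3: result = 57

The answer is 57.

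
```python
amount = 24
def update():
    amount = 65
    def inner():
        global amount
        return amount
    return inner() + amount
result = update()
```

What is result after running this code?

Step 1: Global amount = 24. update() shadows with local amount = 65.
Step 2: inner() uses global keyword, so inner() returns global amount = 24.
Step 3: update() returns 24 + 65 = 89

The answer is 89.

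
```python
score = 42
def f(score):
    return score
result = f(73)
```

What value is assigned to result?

Step 1: Global score = 42.
Step 2: f(73) takes parameter score = 73, which shadows the global.
Step 3: result = 73

The answer is 73.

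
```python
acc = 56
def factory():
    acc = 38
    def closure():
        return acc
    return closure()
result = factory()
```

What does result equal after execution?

Step 1: acc = 56 globally, but factory() defines acc = 38 locally.
Step 2: closure() looks up acc. Not in local scope, so checks enclosing scope (factory) and finds acc = 38.
Step 3: result = 38

The answer is 38.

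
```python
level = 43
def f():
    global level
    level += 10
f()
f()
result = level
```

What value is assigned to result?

Step 1: level = 43.
Step 2: First f(): level = 43 + 10 = 53.
Step 3: Second f(): level = 53 + 10 = 63. result = 63

The answer is 63.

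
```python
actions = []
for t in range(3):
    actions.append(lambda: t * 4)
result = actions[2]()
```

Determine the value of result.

Step 1: All lambdas reference the same variable t (late binding).
Step 2: After the loop, t = 2. Every lambda returns t * 4.
Step 3: actions[2]() = 2 * 4 = 8

The answer is 8.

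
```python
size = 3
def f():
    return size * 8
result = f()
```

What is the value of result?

Step 1: size = 3 is defined globally.
Step 2: f() looks up size from global scope = 3, then computes 3 * 8 = 24.
Step 3: result = 24

The answer is 24.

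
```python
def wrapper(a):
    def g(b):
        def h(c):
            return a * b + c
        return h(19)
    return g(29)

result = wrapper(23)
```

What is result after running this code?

Step 1: a = 23, b = 29, c = 19.
Step 2: h() computes a * b + c = 23 * 29 + 19 = 686.
Step 3: result = 686

The answer is 686.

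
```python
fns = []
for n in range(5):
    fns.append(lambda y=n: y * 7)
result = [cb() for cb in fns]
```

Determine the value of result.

Step 1: Default arg y=n captures n at each iteration.
Step 2: fns[k] has y defaulting to k, returns k * 7.
Step 3: result = [0, 7, 14, 21, 28]

The answer is [0, 7, 14, 21, 28].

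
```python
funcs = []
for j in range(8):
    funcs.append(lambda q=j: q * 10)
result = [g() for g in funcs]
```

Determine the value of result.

Step 1: Default arg q=j captures j at each iteration.
Step 2: funcs[k] has q defaulting to k, returns k * 10.
Step 3: result = [0, 10, 20, 30, 40, 50, 60, 70]

The answer is [0, 10, 20, 30, 40, 50, 60, 70].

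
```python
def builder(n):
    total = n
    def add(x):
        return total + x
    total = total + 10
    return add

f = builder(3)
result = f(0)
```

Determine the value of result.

Step 1: builder(3) sets total = 3, then total = 3 + 10 = 13.
Step 2: Closures capture by reference, so add sees total = 13.
Step 3: f(0) returns 13 + 0 = 13

The answer is 13.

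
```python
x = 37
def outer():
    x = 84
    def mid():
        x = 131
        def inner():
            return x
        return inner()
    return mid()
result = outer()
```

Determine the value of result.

Step 1: Three levels of shadowing: global 37, outer 84, mid 131.
Step 2: inner() finds x = 131 in enclosing mid() scope.
Step 3: result = 131

The answer is 131.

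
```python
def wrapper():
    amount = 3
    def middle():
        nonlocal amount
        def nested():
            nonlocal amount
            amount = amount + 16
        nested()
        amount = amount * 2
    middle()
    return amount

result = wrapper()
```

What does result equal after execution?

Step 1: amount = 3.
Step 2: nested() adds 16: amount = 3 + 16 = 19.
Step 3: middle() doubles: amount = 19 * 2 = 38.
Step 4: result = 38

The answer is 38.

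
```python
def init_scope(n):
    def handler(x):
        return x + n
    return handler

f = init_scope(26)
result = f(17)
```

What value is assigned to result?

Step 1: init_scope(26) creates a closure that captures n = 26.
Step 2: f(17) calls the closure with x = 17, returning 17 + 26 = 43.
Step 3: result = 43

The answer is 43.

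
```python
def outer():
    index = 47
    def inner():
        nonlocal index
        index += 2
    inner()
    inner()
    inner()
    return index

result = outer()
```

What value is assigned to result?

Step 1: index starts at 47.
Step 2: inner() is called 3 times, each adding 2.
Step 3: index = 47 + 2 * 3 = 53

The answer is 53.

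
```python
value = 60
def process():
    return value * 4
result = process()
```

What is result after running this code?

Step 1: value = 60 is defined globally.
Step 2: process() looks up value from global scope = 60, then computes 60 * 4 = 240.
Step 3: result = 240

The answer is 240.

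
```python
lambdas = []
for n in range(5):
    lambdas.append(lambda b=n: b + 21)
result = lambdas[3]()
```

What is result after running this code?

Step 1: Default argument b=n captures n's value at definition time.
Step 2: lambdas[3] was defined when n = 3, so b defaults to 3.
Step 3: result = 3 + 21 = 24 (default arg fixes the late binding issue)

The answer is 24.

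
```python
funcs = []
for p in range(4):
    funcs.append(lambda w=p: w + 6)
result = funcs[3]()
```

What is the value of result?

Step 1: Default argument w=p captures p's value at definition time.
Step 2: funcs[3] was defined when p = 3, so w defaults to 3.
Step 3: result = 3 + 6 = 9 (default arg fixes the late binding issue)

The answer is 9.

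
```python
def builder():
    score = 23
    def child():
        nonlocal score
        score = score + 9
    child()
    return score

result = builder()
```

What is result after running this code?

Step 1: builder() sets score = 23.
Step 2: child() uses nonlocal to modify score in builder's scope: score = 23 + 9 = 32.
Step 3: builder() returns the modified score = 32

The answer is 32.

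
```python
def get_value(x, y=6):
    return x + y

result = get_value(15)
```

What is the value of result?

Step 1: get_value(15) uses default y = 6.
Step 2: Returns 15 + 6 = 21.
Step 3: result = 21

The answer is 21.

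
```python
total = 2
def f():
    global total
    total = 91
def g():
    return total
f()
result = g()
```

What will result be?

Step 1: total = 2.
Step 2: f() sets global total = 91.
Step 3: g() reads global total = 91. result = 91

The answer is 91.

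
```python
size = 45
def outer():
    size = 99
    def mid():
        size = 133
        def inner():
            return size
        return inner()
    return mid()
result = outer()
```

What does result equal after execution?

Step 1: Three levels of shadowing: global 45, outer 99, mid 133.
Step 2: inner() finds size = 133 in enclosing mid() scope.
Step 3: result = 133

The answer is 133.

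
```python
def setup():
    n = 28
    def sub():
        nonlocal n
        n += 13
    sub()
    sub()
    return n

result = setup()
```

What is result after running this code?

Step 1: n starts at 28.
Step 2: sub() is called 2 times, each adding 13.
Step 3: n = 28 + 13 * 2 = 54

The answer is 54.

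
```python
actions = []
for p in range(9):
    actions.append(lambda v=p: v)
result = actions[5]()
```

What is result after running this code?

Step 1: Default argument v=p captures p's value at each iteration.
Step 2: actions[5] captured v = 5 when p was 5.
Step 3: result = 5

The answer is 5.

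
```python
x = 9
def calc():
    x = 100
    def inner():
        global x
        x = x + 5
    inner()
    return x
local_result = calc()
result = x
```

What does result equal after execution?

Step 1: Global x = 9. calc() creates local x = 100.
Step 2: inner() declares global x and adds 5: global x = 9 + 5 = 14.
Step 3: calc() returns its local x = 100 (unaffected by inner).
Step 4: result = global x = 14

The answer is 14.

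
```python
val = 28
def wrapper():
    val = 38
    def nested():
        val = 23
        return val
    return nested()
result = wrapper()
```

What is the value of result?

Step 1: Three scopes define val: global (28), wrapper (38), nested (23).
Step 2: nested() has its own local val = 23, which shadows both enclosing and global.
Step 3: result = 23 (local wins in LEGB)

The answer is 23.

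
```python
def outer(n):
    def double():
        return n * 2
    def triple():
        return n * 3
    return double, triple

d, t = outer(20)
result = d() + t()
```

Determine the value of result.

Step 1: Both closures capture the same n = 20.
Step 2: d() = 20 * 2 = 40, t() = 20 * 3 = 60.
Step 3: result = 40 + 60 = 100

The answer is 100.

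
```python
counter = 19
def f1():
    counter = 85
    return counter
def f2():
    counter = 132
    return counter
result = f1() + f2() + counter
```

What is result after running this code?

Step 1: Each function shadows global counter with its own local.
Step 2: f1() returns 85, f2() returns 132.
Step 3: Global counter = 19 is unchanged. result = 85 + 132 + 19 = 236

The answer is 236.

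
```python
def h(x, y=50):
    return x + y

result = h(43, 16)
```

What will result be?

Step 1: h(43, 16) overrides default y with 16.
Step 2: Returns 43 + 16 = 59.
Step 3: result = 59

The answer is 59.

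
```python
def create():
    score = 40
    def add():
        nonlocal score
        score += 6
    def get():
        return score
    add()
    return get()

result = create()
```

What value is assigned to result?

Step 1: score = 40. add() modifies it via nonlocal, get() reads it.
Step 2: add() makes score = 40 + 6 = 46.
Step 3: get() returns 46. result = 46

The answer is 46.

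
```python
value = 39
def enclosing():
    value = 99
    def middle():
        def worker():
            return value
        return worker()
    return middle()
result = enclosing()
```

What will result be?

Step 1: enclosing() defines value = 99. middle() and worker() have no local value.
Step 2: worker() checks local (none), enclosing middle() (none), enclosing enclosing() and finds value = 99.
Step 3: result = 99

The answer is 99.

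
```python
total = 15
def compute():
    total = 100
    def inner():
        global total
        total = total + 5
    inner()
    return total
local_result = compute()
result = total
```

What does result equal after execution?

Step 1: Global total = 15. compute() creates local total = 100.
Step 2: inner() declares global total and adds 5: global total = 15 + 5 = 20.
Step 3: compute() returns its local total = 100 (unaffected by inner).
Step 4: result = global total = 20

The answer is 20.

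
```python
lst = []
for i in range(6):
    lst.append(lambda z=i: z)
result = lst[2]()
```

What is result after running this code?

Step 1: Default argument z=i captures i's value at each iteration.
Step 2: lst[2] captured z = 2 when i was 2.
Step 3: result = 2

The answer is 2.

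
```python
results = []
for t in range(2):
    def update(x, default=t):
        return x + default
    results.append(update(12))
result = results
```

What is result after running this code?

Step 1: Default argument default=t is evaluated at function definition time.
Step 2: Each iteration creates update with default = current t value.
Step 3: update(12) returns 12 + default. results = [12, 13]

The answer is [12, 13].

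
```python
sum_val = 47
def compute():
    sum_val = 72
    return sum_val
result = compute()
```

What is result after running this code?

Step 1: Global sum_val = 47.
Step 2: compute() creates local sum_val = 72, shadowing the global.
Step 3: Returns local sum_val = 72. result = 72

The answer is 72.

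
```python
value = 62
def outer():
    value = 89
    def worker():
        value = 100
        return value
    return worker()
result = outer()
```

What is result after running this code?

Step 1: Three scopes define value: global (62), outer (89), worker (100).
Step 2: worker() has its own local value = 100, which shadows both enclosing and global.
Step 3: result = 100 (local wins in LEGB)

The answer is 100.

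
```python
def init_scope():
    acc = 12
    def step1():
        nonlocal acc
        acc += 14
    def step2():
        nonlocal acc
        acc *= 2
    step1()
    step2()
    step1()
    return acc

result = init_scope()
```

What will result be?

Step 1: acc = 12.
Step 2: step1(): acc = 12 + 14 = 26.
Step 3: step2(): acc = 26 * 2 = 52.
Step 4: step1(): acc = 52 + 14 = 66. result = 66

The answer is 66.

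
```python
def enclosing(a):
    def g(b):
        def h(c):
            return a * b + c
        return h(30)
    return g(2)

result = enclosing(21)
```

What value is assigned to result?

Step 1: a = 21, b = 2, c = 30.
Step 2: h() computes a * b + c = 21 * 2 + 30 = 72.
Step 3: result = 72

The answer is 72.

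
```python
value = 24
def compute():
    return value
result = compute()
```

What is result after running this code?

Step 1: value = 24 is defined in the global scope.
Step 2: compute() looks up value. No local value exists, so Python checks the global scope via LEGB rule and finds value = 24.
Step 3: result = 24

The answer is 24.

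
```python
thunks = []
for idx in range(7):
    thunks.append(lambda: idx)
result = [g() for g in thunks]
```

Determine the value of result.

Step 1: All 7 lambdas share the same variable idx.
Step 2: After the loop, idx = 6.
Step 3: Each call returns 6. result = [6, 6, 6, 6, 6, 6, 6]

The answer is [6, 6, 6, 6, 6, 6, 6].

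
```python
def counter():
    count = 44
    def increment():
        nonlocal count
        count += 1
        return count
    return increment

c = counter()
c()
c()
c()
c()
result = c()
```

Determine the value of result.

Step 1: counter() creates closure with count = 44.
Step 2: Each c() call increments count via nonlocal. After 5 calls: 44 + 5 = 49.
Step 3: result = 49

The answer is 49.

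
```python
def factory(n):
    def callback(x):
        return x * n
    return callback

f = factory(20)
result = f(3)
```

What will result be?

Step 1: factory(20) creates a closure capturing n = 20.
Step 2: f(3) computes 3 * 20 = 60.
Step 3: result = 60

The answer is 60.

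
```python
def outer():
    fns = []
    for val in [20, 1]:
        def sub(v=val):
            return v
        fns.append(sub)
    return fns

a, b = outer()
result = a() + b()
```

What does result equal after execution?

Step 1: Default argument v=val captures val at each iteration.
Step 2: a() returns 20 (captured at first iteration), b() returns 1 (captured at second).
Step 3: result = 20 + 1 = 21

The answer is 21.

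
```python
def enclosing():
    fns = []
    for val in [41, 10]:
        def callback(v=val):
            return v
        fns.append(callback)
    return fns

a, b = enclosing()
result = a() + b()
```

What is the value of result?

Step 1: Default argument v=val captures val at each iteration.
Step 2: a() returns 41 (captured at first iteration), b() returns 10 (captured at second).
Step 3: result = 41 + 10 = 51

The answer is 51.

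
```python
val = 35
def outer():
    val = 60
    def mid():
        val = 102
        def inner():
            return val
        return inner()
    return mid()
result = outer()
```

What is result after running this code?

Step 1: Three levels of shadowing: global 35, outer 60, mid 102.
Step 2: inner() finds val = 102 in enclosing mid() scope.
Step 3: result = 102

The answer is 102.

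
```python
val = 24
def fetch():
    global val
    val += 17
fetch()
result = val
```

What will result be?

Step 1: val = 24 globally.
Step 2: fetch() modifies global val: val += 17 = 41.
Step 3: result = 41

The answer is 41.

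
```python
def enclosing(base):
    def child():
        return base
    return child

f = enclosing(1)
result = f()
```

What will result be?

Step 1: enclosing(1) creates closure capturing base = 1.
Step 2: f() returns the captured base = 1.
Step 3: result = 1

The answer is 1.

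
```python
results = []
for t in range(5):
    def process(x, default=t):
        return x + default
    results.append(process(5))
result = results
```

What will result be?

Step 1: Default argument default=t is evaluated at function definition time.
Step 2: Each iteration creates process with default = current t value.
Step 3: process(5) returns 5 + default. results = [5, 6, 7, 8, 9]

The answer is [5, 6, 7, 8, 9].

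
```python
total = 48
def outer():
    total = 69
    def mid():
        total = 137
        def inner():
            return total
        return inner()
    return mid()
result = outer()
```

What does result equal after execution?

Step 1: Three levels of shadowing: global 48, outer 69, mid 137.
Step 2: inner() finds total = 137 in enclosing mid() scope.
Step 3: result = 137

The answer is 137.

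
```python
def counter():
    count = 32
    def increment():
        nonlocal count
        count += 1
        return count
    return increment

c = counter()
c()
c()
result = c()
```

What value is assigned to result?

Step 1: counter() creates closure with count = 32.
Step 2: Each c() call increments count via nonlocal. After 3 calls: 32 + 3 = 35.
Step 3: result = 35

The answer is 35.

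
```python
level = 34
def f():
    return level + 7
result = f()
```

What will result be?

Step 1: level = 34 is defined globally.
Step 2: f() looks up level from global scope = 34, then computes 34 + 7 = 41.
Step 3: result = 41

The answer is 41.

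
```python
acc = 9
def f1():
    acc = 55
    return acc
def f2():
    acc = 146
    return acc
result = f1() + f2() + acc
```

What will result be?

Step 1: Each function shadows global acc with its own local.
Step 2: f1() returns 55, f2() returns 146.
Step 3: Global acc = 9 is unchanged. result = 55 + 146 + 9 = 210

The answer is 210.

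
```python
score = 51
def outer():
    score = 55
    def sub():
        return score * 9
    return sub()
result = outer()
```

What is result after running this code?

Step 1: outer() shadows global score with score = 55.
Step 2: sub() finds score = 55 in enclosing scope, computes 55 * 9 = 495.
Step 3: result = 495

The answer is 495.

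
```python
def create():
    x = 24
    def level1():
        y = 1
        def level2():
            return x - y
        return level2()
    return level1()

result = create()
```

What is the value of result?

Step 1: x = 24 in create. y = 1 in level1.
Step 2: level2() reads x = 24 and y = 1 from enclosing scopes.
Step 3: result = 24 - 1 = 23

The answer is 23.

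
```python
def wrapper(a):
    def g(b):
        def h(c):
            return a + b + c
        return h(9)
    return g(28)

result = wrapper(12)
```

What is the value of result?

Step 1: a = 12, b = 28, c = 9 across three nested scopes.
Step 2: h() accesses all three via LEGB rule.
Step 3: result = 12 + 28 + 9 = 49

The answer is 49.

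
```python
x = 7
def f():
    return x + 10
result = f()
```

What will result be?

Step 1: x = 7 is defined globally.
Step 2: f() looks up x from global scope = 7, then computes 7 + 10 = 17.
Step 3: result = 17

The answer is 17.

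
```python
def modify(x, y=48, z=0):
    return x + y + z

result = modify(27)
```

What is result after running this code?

Step 1: modify(27) uses defaults y = 48, z = 0.
Step 2: Returns 27 + 48 + 0 = 75.
Step 3: result = 75

The answer is 75.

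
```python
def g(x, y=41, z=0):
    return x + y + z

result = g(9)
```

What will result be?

Step 1: g(9) uses defaults y = 41, z = 0.
Step 2: Returns 9 + 41 + 0 = 50.
Step 3: result = 50

The answer is 50.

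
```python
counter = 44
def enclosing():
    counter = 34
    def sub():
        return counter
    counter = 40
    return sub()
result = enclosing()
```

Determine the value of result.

Step 1: enclosing() sets counter = 34, then later counter = 40.
Step 2: sub() is called after counter is reassigned to 40. Closures capture variables by reference, not by value.
Step 3: result = 40

The answer is 40.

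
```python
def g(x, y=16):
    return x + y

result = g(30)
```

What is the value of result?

Step 1: g(30) uses default y = 16.
Step 2: Returns 30 + 16 = 46.
Step 3: result = 46

The answer is 46.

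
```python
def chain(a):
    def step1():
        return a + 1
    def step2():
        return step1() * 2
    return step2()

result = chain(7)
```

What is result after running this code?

Step 1: chain(7) captures a = 7.
Step 2: step2() calls step1() which returns 7 + 1 = 8.
Step 3: step2() returns 8 * 2 = 16

The answer is 16.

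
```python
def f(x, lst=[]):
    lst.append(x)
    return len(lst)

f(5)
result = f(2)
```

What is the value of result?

Step 1: Mutable default list persists between calls.
Step 2: First call: lst = [5], len = 1. Second call: lst = [5, 2], len = 2.
Step 3: result = 2

The answer is 2.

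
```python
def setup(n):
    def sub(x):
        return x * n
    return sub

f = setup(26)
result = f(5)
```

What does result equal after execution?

Step 1: setup(26) creates a closure capturing n = 26.
Step 2: f(5) computes 5 * 26 = 130.
Step 3: result = 130

The answer is 130.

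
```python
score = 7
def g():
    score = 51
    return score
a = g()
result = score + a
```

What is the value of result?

Step 1: Global score = 7. g() returns local score = 51.
Step 2: a = 51. Global score still = 7.
Step 3: result = 7 + 51 = 58

The answer is 58.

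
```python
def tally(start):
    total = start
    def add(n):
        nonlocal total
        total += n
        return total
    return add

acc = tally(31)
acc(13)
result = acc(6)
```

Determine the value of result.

Step 1: tally(31) creates closure with total = 31.
Step 2: First acc(13): total = 31 + 13 = 44.
Step 3: Second acc(6): total = 44 + 6 = 50. result = 50

The answer is 50.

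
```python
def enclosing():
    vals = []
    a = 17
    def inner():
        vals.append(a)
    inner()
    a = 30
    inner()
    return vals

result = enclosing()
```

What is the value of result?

Step 1: a = 17. inner() appends current a to vals.
Step 2: First inner(): appends 17. Then a = 30.
Step 3: Second inner(): appends 30 (closure sees updated a). result = [17, 30]

The answer is [17, 30].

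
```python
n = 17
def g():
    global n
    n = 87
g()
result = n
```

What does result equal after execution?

Step 1: n = 17 globally.
Step 2: g() declares global n and sets it to 87.
Step 3: After g(), global n = 87. result = 87

The answer is 87.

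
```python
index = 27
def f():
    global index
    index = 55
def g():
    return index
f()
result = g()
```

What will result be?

Step 1: index = 27.
Step 2: f() sets global index = 55.
Step 3: g() reads global index = 55. result = 55

The answer is 55.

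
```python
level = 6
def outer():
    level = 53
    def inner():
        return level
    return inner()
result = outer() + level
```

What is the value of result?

Step 1: Global level = 6. outer() shadows with level = 53.
Step 2: inner() returns enclosing level = 53. outer() = 53.
Step 3: result = 53 + global level (6) = 59

The answer is 59.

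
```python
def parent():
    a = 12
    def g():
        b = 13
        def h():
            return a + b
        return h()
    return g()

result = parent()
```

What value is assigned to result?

Step 1: parent() defines a = 12. g() defines b = 13.
Step 2: h() accesses both from enclosing scopes: a = 12, b = 13.
Step 3: result = 12 + 13 = 25

The answer is 25.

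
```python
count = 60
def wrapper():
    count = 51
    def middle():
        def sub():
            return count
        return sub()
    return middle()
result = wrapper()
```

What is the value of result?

Step 1: wrapper() defines count = 51. middle() and sub() have no local count.
Step 2: sub() checks local (none), enclosing middle() (none), enclosing wrapper() and finds count = 51.
Step 3: result = 51

The answer is 51.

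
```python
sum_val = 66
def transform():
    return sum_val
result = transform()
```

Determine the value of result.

Step 1: sum_val = 66 is defined in the global scope.
Step 2: transform() looks up sum_val. No local sum_val exists, so Python checks the global scope via LEGB rule and finds sum_val = 66.
Step 3: result = 66

The answer is 66.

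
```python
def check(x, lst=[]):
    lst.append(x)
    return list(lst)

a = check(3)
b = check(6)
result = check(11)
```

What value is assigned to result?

Step 1: Default list is shared. list() creates copies for return values.
Step 2: Internal list grows: [3] -> [3, 6] -> [3, 6, 11].
Step 3: result = [3, 6, 11]

The answer is [3, 6, 11].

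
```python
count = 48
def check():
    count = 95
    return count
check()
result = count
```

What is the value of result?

Step 1: Global count = 48.
Step 2: check() creates local count = 95 (shadow, not modification).
Step 3: After check() returns, global count is unchanged. result = 48

The answer is 48.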